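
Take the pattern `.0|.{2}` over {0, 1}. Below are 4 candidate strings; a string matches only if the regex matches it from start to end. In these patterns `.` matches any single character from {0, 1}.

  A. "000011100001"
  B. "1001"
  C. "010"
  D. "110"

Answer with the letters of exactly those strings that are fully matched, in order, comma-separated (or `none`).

A → no match
B → no match
C → no match
D → no match

none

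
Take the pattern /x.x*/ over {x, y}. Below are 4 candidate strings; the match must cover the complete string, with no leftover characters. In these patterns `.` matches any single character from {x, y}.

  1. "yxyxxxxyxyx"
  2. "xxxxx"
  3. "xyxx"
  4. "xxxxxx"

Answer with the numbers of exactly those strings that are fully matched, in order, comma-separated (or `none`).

1. "yxyxxxxyxyx" → no match — must start with "x"
2. "xxxxx" → match
3. "xyxx" → match
4. "xxxxxx" → match

2, 3, 4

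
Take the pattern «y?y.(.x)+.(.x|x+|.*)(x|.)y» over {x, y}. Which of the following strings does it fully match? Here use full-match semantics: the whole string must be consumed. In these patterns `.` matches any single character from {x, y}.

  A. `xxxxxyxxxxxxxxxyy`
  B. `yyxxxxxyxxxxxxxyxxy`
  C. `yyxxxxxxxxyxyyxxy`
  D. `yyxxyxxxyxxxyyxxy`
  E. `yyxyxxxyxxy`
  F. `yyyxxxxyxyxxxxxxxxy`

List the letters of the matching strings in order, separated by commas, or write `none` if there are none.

B, C, D, E, F

A → no match
B → match
C → match
D → match
E → match
F → match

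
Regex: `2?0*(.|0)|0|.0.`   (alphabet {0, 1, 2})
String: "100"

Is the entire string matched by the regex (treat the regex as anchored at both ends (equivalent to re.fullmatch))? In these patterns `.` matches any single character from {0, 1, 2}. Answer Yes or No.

Yes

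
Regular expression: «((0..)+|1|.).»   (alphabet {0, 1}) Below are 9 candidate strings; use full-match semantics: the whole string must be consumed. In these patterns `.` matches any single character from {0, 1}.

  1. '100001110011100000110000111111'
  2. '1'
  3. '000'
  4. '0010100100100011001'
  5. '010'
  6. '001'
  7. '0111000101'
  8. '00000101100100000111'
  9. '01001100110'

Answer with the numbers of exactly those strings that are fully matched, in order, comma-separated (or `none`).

1 → no match
2 → no match
3 → no match
4 → no match
5 → no match
6 → no match
7 → no match
8 → no match
9 → no match

none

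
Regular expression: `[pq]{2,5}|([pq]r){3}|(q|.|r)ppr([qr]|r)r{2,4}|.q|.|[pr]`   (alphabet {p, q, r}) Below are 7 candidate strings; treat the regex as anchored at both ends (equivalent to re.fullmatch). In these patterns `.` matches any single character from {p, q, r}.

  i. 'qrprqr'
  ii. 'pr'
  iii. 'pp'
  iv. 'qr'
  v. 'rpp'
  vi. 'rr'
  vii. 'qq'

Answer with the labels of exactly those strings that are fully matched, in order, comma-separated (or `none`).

i → match
ii → no match
iii → match
iv → no match
v → no match
vi → no match
vii → match

i, iii, vii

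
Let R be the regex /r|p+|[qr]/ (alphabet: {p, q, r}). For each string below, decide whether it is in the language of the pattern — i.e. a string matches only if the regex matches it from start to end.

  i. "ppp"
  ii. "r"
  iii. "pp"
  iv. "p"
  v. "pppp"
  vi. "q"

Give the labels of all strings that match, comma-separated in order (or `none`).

i → match
ii → match
iii → match
iv → match
v → match
vi → match

i, ii, iii, iv, v, vi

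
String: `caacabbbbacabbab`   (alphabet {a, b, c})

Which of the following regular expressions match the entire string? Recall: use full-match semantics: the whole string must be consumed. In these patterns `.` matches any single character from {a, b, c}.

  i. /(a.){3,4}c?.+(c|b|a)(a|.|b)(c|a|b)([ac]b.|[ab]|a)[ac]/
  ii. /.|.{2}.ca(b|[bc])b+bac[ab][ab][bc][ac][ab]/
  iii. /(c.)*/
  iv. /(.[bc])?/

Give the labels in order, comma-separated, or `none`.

i → no match — must start with `a`
ii → match
iii → no match
iv → no match

ii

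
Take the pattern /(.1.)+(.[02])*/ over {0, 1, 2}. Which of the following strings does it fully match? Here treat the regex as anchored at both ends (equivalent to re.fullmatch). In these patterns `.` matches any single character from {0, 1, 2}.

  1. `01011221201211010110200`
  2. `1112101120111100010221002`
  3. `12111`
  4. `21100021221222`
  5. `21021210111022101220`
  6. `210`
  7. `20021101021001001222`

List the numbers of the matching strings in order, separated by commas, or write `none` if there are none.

2, 6

1 → no match
2 → match
3 → no match
4 → no match
5 → no match
6 → match
7 → no match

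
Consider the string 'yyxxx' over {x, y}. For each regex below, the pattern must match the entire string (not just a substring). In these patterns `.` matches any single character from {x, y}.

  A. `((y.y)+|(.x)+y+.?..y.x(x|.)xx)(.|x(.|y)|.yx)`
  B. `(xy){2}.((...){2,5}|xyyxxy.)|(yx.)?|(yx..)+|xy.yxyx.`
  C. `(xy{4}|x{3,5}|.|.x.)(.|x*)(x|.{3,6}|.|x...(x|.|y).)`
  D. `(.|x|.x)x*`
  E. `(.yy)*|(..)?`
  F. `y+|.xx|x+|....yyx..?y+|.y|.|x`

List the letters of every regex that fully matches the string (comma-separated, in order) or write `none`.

A → no match
B → no match
C → match
D → no match
E → no match
F → no match

C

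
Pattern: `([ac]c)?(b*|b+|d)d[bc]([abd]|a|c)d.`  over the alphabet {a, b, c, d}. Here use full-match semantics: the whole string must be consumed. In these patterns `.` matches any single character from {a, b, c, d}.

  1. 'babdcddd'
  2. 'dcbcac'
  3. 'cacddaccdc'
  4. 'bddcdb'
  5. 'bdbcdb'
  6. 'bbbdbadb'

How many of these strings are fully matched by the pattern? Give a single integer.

2

1 → no match
2 → no match
3 → no match
4 → no match
5 → match
6 → match
Total matched: 2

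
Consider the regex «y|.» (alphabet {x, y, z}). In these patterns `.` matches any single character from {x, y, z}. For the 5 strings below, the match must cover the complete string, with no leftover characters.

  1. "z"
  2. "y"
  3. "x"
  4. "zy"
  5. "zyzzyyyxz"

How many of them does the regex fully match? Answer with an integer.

1 → match
2 → match
3 → match
4 → no match
5 → no match
Total matched: 3

3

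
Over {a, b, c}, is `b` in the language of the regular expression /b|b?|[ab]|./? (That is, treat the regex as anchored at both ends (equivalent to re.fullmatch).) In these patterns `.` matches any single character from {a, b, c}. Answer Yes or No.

Yes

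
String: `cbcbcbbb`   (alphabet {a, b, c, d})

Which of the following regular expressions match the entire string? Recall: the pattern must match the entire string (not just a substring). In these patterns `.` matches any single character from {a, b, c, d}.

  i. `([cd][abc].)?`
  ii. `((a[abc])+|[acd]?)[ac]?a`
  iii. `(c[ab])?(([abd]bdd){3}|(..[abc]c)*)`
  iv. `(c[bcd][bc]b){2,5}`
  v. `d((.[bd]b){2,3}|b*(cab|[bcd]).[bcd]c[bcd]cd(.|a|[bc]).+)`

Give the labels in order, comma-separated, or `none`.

iv

i → no match
ii → no match — must end with `a`
iii → no match
iv → match
v → no match — must start with `d`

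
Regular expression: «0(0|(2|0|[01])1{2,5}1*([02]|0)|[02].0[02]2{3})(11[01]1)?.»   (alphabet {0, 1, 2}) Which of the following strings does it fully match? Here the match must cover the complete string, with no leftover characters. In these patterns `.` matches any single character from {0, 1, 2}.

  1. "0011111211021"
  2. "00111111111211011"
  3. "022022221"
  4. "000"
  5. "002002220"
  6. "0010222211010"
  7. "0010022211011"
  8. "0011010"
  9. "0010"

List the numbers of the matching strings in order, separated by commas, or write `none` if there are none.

2, 3, 4, 5, 6, 7, 8

1 → no match
2 → match
3. "022022221" → match
4. "000" → match
5. "002002220" → match
6 → match
7 → match
8. "0011010" → match
9. "0010" → no match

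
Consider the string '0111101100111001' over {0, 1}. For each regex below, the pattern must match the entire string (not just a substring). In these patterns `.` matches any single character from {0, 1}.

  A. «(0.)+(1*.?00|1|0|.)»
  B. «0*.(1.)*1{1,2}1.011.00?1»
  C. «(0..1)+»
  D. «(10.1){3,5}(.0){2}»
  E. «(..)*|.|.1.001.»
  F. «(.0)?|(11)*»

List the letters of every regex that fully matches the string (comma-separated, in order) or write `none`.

B, E

A → no match
B → match
C → no match
D → no match — must start with '10'
E → match
F → no match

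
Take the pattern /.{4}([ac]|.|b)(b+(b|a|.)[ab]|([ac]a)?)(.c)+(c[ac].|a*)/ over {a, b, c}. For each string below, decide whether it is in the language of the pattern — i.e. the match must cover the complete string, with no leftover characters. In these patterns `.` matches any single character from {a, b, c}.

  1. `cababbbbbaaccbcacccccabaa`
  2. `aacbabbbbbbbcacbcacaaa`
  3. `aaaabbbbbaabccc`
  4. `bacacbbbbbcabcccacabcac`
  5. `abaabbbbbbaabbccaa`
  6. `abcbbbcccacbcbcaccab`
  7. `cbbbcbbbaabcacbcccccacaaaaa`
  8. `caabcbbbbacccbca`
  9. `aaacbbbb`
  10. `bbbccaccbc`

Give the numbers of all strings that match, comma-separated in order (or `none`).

1 → no match
2 → match
3 → match
4 → no match
5 → no match
6 → match
7 → match
8 → match
9 → no match
10 → no match

2, 3, 6, 7, 8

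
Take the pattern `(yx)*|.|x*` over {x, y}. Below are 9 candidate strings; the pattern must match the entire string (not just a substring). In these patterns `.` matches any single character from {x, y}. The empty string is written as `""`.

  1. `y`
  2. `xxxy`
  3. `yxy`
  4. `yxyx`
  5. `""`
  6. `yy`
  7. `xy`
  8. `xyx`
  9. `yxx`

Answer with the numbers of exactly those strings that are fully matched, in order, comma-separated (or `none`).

1 → match
2 → no match
3 → no match
4 → match
5 → match
6 → no match
7 → no match
8 → no match
9 → no match

1, 4, 5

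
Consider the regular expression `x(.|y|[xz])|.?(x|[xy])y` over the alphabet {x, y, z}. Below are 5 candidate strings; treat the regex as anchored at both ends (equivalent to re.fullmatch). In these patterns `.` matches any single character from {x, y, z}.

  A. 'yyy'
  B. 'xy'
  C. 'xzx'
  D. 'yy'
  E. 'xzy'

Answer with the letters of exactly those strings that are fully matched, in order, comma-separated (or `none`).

A → match
B → match
C → no match
D → match
E → no match

A, B, D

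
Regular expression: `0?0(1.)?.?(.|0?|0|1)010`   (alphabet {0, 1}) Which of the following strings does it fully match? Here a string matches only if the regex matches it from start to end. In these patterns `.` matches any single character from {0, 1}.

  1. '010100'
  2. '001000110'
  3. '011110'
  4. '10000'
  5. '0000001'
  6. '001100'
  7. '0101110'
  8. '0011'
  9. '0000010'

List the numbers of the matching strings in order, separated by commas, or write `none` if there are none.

9

1 → no match — must end with '010'
2 → no match — must end with '010'
3 → no match — must end with '010'
4 → no match — must end with '010'
5 → no match — must end with '010'
6 → no match — must end with '010'
7 → no match — must end with '010'
8 → no match — must end with '010'
9 → match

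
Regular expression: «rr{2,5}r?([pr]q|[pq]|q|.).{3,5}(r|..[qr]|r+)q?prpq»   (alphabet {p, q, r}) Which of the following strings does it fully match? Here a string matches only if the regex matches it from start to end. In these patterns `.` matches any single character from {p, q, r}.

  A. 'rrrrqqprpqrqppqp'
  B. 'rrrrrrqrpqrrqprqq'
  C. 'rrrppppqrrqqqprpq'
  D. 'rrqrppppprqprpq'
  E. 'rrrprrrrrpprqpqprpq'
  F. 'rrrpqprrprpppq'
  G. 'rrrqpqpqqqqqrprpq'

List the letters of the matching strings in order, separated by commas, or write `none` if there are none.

C

A → no match — must end with 'prpq'
B → no match — must end with 'prpq'
C → match
D → no match
E → no match
F → no match — must end with 'prpq'
G → no match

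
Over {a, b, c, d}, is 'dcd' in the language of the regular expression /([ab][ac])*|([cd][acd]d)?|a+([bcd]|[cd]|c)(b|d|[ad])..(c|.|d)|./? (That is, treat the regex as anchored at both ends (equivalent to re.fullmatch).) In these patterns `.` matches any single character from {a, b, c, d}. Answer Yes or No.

Yes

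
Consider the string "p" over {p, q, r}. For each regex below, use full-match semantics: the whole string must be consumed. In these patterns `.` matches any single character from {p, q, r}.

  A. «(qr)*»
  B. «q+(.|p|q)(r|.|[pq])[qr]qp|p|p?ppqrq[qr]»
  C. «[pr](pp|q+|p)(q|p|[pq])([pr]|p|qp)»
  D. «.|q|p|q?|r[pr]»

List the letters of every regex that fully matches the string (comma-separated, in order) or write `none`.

B, D

A → no match
B → match
C → no match
D → match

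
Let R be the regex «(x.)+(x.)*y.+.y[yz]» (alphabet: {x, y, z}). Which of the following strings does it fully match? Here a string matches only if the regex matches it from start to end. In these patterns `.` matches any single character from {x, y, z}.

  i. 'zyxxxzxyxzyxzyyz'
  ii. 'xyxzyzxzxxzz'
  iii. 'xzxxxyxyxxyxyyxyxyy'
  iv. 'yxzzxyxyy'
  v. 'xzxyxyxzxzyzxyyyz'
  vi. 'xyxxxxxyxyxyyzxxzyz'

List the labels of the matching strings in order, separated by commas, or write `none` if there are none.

iii, v, vi

i → no match — must start with 'x'
ii → no match
iii → match
iv → no match — must start with 'x'
v → match
vi → match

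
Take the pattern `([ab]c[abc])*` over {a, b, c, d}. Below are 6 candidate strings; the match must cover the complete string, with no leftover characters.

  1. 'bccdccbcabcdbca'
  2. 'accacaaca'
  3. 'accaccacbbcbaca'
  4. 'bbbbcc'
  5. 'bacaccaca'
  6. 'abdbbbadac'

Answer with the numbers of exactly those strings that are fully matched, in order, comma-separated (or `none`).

1 → no match
2 → match
3 → match
4 → no match
5 → no match
6 → no match

2, 3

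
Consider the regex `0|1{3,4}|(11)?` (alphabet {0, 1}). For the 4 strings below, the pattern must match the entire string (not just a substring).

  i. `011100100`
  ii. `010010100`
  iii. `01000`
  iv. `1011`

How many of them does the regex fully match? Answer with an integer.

0

i → no match
ii → no match
iii → no match
iv → no match
Total matched: 0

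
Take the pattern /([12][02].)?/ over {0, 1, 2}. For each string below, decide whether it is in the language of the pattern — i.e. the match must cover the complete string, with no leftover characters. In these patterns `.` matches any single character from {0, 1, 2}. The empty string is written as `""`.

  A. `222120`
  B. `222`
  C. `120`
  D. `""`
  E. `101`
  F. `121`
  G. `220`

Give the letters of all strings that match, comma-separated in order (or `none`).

A → no match
B → match
C → match
D → match
E → match
F → match
G → match

B, C, D, E, F, G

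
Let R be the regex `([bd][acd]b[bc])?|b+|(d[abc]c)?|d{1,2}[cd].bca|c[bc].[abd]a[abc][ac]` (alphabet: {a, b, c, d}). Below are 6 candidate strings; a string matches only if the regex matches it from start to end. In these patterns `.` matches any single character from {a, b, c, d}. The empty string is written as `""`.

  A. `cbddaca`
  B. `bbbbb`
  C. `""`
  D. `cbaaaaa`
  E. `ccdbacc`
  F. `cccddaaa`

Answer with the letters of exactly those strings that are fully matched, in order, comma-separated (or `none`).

A → match
B → match
C → match
D → match
E → match
F → no match

A, B, C, D, E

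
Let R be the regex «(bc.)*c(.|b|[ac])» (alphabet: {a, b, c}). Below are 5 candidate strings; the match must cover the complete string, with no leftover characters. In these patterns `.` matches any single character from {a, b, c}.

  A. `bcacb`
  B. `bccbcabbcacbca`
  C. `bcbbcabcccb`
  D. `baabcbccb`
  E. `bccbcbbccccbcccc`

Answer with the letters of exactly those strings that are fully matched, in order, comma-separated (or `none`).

A, C

A. `bcacb` → match
B → no match
C. `bcbbcabcccb` → match
D. `baabcbccb` → no match
E → no match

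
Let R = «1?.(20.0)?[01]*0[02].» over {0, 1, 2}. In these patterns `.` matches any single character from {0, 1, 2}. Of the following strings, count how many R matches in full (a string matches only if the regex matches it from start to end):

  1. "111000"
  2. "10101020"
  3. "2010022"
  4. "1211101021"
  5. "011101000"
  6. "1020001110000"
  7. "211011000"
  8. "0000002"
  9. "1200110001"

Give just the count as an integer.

1 → match
2 → match
3 → match
4 → match
5 → match
6 → match
7 → match
8 → match
9 → match
Total matched: 9

9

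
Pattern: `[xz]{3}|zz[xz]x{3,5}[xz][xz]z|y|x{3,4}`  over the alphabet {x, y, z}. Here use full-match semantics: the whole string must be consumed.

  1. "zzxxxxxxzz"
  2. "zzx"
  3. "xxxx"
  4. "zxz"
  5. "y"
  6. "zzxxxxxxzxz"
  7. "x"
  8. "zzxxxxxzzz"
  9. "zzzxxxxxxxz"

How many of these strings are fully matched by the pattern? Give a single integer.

8

1 → match
2 → match
3 → match
4 → match
5 → match
6 → match
7 → no match
8 → match
9 → match
Total matched: 8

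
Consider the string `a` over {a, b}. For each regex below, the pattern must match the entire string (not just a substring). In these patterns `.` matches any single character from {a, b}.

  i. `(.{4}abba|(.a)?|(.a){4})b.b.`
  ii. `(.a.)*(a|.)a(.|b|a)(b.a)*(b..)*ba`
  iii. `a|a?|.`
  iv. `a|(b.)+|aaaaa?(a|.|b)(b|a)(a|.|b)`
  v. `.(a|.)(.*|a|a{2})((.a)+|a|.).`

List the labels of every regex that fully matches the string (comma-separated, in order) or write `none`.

iii, iv

i → no match
ii → no match — must end with `ba`
iii → match
iv → match
v → no match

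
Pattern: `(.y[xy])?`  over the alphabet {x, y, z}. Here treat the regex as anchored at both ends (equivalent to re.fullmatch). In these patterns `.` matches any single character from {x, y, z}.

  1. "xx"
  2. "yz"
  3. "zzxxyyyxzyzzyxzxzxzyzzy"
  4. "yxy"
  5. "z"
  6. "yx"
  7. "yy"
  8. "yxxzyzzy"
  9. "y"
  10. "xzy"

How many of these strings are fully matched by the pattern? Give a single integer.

0

1. "xx" → no match
2. "yz" → no match
3 → no match
4. "yxy" → no match
5. "z" → no match
6. "yx" → no match
7. "yy" → no match
8. "yxxzyzzy" → no match
9. "y" → no match
10. "xzy" → no match
Total matched: 0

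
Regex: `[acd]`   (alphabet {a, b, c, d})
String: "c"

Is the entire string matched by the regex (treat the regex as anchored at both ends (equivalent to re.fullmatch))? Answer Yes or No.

Yes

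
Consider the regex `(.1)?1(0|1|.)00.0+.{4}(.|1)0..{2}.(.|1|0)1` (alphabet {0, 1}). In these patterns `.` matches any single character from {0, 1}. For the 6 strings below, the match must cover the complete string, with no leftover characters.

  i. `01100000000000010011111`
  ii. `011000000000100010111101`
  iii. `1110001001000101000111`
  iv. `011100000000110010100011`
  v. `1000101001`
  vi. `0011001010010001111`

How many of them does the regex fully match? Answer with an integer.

3

i → match
ii → match
iii → no match
iv → match
v → no match
vi → no match
Total matched: 3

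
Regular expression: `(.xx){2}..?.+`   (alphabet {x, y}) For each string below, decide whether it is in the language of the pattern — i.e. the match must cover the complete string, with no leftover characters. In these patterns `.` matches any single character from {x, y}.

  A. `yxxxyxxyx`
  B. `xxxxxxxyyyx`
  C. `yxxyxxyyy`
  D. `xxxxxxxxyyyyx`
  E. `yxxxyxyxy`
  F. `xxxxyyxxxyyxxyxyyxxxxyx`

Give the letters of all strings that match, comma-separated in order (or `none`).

A. `yxxxyxxyx` → no match
B. `xxxxxxxyyyx` → match
C. `yxxyxxyyy` → match
D → match
E. `yxxxyxyxy` → no match
F → no match

B, C, D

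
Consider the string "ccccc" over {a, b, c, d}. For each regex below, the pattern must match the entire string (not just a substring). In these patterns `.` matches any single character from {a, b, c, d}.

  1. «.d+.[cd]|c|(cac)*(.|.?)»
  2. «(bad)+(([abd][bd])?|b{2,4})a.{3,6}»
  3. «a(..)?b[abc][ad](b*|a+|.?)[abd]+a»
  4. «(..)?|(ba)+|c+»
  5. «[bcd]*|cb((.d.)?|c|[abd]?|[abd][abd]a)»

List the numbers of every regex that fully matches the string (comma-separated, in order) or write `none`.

4, 5

1 → no match
2 → no match — must start with "bad"
3 → no match — must start with "a"
4 → match
5 → match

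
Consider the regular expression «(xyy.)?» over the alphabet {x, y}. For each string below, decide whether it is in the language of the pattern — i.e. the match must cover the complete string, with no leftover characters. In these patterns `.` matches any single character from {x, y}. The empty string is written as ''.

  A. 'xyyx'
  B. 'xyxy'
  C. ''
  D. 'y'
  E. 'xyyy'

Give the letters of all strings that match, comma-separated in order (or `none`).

A → match
B → no match
C → match
D → no match
E → match

A, C, E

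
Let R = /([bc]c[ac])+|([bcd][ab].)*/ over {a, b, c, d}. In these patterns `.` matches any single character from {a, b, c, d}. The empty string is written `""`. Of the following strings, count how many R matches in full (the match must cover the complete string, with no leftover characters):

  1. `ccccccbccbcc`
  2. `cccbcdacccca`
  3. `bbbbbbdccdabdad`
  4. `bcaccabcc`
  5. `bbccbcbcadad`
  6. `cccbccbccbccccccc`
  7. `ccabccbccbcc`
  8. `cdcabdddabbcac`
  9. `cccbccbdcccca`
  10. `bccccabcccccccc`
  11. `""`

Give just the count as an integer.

1 → match
2 → no match
3 → no match
4 → match
5 → no match
6 → no match
7 → match
8 → no match
9 → no match
10 → match
11 → match
Total matched: 5

5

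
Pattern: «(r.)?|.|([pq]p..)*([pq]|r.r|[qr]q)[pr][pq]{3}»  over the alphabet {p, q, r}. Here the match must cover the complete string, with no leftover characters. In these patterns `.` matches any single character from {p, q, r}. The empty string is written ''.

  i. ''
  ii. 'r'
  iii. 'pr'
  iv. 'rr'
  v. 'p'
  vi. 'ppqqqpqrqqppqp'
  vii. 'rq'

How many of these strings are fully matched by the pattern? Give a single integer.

i → match
ii → match
iii → no match
iv → match
v → match
vi → match
vii → match
Total matched: 6

6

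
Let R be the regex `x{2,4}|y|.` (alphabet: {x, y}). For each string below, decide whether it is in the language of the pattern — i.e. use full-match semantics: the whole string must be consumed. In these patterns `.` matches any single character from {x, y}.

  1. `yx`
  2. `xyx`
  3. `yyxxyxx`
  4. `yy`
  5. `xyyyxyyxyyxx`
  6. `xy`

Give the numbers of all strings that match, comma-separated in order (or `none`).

none

1 → no match
2 → no match
3 → no match
4 → no match
5 → no match
6 → no match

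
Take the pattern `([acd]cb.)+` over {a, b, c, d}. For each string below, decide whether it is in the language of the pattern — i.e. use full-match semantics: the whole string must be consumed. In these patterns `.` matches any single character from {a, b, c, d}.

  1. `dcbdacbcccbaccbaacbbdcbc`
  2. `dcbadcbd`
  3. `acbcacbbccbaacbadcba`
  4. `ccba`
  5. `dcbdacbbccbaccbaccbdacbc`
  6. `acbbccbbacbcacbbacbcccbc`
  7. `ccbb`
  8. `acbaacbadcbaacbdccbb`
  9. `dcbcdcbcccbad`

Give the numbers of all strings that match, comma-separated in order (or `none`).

1, 2, 3, 4, 5, 6, 7, 8

1 → match
2 → match
3 → match
4 → match
5 → match
6 → match
7 → match
8 → match
9 → no match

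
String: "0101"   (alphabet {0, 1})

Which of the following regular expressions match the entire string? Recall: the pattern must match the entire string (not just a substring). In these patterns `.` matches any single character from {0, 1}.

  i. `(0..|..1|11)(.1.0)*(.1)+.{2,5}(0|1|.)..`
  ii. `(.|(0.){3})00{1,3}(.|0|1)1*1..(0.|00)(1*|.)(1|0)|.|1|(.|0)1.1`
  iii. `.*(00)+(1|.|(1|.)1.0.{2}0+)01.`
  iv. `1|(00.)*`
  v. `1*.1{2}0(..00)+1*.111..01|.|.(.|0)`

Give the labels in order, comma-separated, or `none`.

ii

i → no match
ii → match
iii → no match
iv → no match
v → no match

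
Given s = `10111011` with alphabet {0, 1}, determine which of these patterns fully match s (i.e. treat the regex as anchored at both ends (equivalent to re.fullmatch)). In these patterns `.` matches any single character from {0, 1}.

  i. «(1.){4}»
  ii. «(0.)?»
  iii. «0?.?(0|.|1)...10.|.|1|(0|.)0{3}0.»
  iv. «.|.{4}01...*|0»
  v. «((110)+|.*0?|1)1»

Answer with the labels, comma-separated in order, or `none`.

i, v

i → match
ii → no match
iii → no match
iv → no match
v → match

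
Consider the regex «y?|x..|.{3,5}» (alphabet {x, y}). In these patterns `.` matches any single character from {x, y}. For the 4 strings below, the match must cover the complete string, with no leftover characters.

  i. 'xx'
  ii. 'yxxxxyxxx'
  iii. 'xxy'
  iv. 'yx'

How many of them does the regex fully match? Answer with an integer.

i → no match
ii → no match
iii → match
iv → no match
Total matched: 1

1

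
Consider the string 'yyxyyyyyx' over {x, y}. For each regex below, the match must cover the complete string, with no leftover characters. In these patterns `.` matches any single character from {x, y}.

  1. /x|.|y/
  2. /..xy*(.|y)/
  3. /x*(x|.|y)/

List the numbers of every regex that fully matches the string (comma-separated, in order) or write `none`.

1 → no match
2 → match
3 → no match

2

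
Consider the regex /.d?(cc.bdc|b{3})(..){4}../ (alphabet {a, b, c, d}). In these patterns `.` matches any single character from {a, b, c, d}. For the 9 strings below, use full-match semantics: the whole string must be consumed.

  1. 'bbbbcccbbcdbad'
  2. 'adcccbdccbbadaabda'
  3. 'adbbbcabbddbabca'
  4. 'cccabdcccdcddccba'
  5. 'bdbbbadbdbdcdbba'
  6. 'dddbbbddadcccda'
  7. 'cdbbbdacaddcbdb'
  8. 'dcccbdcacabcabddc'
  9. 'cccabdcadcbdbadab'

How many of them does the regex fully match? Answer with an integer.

1 → match
2 → match
3 → no match
4 → match
5 → no match
6 → no match
7 → match
8 → match
9 → match
Total matched: 6

6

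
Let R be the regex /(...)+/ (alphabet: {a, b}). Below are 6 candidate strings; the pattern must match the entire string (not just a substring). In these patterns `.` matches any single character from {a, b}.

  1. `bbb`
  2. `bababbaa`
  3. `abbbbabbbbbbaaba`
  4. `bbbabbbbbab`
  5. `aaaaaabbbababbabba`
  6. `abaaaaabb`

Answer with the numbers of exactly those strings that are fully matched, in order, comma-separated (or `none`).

1 → match
2 → no match
3 → no match
4 → no match
5 → match
6 → match

1, 5, 6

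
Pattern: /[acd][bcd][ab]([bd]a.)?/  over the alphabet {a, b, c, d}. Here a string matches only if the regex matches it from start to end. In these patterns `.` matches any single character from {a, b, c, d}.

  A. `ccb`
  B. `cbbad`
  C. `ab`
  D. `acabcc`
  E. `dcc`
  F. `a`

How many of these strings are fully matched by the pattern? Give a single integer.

1

A → match
B → no match
C → no match
D → no match
E → no match
F → no match
Total matched: 1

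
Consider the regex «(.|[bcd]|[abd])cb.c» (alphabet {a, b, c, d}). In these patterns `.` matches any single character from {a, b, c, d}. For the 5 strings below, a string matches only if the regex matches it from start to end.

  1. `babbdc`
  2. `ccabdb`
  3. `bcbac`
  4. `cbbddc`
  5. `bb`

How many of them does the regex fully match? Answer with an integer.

1 → no match
2 → no match — must end with `c`
3 → match
4 → no match
5 → no match — must end with `c`
Total matched: 1

1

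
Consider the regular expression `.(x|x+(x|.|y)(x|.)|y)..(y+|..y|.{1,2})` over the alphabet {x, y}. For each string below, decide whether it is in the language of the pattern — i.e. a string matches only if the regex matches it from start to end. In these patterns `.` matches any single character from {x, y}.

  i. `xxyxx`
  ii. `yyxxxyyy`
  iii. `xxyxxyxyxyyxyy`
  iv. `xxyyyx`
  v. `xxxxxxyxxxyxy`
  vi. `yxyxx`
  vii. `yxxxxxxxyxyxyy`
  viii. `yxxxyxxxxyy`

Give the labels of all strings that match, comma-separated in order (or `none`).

i, iv, v, vi, vii, viii

i → match
ii → no match
iii → no match
iv → match
v → match
vi → match
vii → match
viii → match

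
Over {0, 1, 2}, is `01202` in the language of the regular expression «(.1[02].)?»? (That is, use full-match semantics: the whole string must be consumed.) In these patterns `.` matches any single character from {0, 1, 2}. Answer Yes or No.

No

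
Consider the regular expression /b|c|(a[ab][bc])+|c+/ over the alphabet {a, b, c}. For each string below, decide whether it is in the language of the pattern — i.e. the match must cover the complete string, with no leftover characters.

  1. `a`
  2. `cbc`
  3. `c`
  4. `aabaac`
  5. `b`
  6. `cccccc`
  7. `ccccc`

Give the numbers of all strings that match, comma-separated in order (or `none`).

1 → no match
2 → no match
3 → match
4 → match
5 → match
6 → match
7 → match

3, 4, 5, 6, 7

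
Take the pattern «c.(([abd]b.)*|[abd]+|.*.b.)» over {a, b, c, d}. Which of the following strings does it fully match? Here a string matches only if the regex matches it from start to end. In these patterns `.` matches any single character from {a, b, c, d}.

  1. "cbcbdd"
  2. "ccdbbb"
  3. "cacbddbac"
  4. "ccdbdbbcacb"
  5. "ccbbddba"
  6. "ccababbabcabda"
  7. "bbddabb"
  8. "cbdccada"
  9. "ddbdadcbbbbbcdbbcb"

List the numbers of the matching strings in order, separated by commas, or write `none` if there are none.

1 → no match
2 → match
3 → no match
4 → no match
5 → match
6 → no match
7 → no match — must start with "c"
8 → no match
9 → no match — must start with "c"

2, 5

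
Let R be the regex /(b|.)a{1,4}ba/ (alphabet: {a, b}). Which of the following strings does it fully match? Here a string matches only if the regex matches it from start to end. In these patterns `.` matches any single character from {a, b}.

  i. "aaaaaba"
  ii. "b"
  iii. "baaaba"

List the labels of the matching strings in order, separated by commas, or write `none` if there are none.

i, iii

i → match
ii → no match — must end with "aba"
iii → match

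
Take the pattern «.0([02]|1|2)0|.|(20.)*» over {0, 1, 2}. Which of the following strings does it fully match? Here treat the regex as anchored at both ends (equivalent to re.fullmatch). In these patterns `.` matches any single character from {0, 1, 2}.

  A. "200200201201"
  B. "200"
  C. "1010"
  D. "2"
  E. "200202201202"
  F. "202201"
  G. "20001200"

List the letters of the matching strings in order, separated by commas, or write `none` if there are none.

A → match
B → match
C → match
D → match
E → match
F → match
G → no match

A, B, C, D, E, F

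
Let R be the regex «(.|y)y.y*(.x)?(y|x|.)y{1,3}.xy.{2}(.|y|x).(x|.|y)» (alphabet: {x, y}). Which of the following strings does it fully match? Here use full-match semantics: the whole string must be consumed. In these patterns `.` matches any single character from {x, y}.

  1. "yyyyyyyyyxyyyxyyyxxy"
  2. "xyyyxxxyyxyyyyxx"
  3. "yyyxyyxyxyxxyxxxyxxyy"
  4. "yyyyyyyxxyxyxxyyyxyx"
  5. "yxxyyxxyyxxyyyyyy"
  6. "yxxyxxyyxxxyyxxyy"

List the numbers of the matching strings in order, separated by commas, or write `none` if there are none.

1 → match
2 → match
3 → no match
4 → no match
5 → no match
6 → no match

1, 2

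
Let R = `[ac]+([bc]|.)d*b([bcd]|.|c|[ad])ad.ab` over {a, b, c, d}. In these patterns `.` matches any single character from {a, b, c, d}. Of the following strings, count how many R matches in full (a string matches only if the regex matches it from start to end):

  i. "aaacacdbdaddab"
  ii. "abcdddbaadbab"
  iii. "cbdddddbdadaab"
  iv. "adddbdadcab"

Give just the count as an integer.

3

i → match
ii → no match
iii → match
iv → match
Total matched: 3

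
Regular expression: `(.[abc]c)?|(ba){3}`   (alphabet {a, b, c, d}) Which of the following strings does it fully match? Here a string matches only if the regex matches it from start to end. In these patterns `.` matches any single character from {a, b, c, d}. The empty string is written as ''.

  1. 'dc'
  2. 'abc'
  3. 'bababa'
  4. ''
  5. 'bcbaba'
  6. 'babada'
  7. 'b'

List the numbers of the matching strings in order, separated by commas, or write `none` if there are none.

2, 3, 4

1 → no match
2 → match
3 → match
4 → match
5 → no match
6 → no match
7 → no match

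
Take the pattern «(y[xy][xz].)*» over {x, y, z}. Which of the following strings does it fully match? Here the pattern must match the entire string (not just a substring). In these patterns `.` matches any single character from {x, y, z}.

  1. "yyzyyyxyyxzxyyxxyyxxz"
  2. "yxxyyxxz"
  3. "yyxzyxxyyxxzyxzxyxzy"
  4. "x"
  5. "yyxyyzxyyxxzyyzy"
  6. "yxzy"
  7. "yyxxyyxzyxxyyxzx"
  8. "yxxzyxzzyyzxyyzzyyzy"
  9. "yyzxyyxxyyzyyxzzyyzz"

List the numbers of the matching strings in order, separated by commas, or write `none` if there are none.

2, 3, 6, 7, 8, 9

1 → no match
2 → match
3 → match
4 → no match
5 → no match
6 → match
7 → match
8 → match
9 → match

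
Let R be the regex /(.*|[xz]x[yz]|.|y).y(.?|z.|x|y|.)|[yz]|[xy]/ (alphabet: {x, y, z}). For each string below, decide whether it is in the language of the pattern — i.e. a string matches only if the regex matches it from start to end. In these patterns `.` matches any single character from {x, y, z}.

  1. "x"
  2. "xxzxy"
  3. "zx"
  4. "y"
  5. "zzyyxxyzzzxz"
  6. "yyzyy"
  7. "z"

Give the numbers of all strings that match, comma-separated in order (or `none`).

1, 2, 4, 6, 7

1. "x" → match
2. "xxzxy" → match
3. "zx" → no match
4. "y" → match
5. "zzyyxxyzzzxz" → no match
6. "yyzyy" → match
7. "z" → match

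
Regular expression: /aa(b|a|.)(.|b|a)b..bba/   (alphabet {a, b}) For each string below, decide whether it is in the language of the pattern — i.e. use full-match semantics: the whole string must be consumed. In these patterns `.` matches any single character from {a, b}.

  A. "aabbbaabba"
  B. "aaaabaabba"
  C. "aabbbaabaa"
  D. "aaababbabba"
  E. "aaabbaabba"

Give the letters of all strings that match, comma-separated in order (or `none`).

A, B, E

A → match
B → match
C → no match — must end with "bba"
D → no match
E → match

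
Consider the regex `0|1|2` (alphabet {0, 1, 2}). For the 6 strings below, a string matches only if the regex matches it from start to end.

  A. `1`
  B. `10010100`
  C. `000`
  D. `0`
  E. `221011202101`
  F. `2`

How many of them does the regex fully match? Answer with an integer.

A → match
B → no match
C → no match
D → match
E → no match
F → match
Total matched: 3

3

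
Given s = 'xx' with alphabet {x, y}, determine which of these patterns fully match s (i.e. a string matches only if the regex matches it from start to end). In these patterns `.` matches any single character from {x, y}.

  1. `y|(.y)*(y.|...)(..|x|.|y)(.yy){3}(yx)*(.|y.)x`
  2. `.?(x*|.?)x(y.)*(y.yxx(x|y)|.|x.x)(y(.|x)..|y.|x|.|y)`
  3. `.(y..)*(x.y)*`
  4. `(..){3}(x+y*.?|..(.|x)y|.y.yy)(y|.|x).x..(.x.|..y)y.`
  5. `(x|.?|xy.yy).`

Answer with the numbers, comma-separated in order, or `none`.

1 → no match
2 → no match
3 → no match
4 → no match
5 → match

5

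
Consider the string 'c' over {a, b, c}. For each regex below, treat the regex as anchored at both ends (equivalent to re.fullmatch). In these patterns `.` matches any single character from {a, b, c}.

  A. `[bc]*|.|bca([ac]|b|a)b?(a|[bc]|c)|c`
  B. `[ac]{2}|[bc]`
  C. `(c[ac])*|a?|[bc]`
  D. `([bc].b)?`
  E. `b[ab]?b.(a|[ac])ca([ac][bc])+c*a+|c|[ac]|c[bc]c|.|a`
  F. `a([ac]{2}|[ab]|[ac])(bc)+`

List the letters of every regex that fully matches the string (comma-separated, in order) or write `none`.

A → match
B → match
C → match
D → no match
E → match
F → no match — must start with 'a'

A, B, C, E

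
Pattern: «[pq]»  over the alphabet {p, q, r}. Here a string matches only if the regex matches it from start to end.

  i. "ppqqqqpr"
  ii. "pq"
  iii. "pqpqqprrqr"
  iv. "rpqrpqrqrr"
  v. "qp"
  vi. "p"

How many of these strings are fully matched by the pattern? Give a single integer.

i → no match
ii → no match
iii → no match
iv → no match
v → no match
vi → match
Total matched: 1

1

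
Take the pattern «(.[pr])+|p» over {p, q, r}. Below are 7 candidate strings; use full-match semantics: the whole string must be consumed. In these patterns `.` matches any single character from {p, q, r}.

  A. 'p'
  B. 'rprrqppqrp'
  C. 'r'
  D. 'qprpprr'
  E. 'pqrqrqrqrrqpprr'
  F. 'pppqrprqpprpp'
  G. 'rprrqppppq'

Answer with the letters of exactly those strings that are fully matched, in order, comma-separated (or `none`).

A

A → match
B → no match
C → no match
D → no match
E → no match
F → no match
G → no match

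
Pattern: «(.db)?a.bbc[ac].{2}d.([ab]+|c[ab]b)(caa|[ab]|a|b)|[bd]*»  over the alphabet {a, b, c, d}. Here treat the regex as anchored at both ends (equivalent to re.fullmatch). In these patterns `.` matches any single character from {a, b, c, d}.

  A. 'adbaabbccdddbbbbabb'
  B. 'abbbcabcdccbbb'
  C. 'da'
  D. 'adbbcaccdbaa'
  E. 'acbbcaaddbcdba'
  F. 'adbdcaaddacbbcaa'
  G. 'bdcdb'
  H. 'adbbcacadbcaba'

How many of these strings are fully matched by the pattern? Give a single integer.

A → match
B → match
C → no match
D → match
E → no match
F → no match
G → no match
H → match
Total matched: 4

4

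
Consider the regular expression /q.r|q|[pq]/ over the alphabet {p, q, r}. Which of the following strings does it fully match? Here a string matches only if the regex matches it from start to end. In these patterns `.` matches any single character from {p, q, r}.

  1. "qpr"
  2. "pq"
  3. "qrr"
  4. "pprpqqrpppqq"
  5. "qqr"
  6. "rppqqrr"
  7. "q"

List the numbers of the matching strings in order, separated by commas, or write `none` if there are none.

1, 3, 5, 7

1. "qpr" → match
2. "pq" → no match
3. "qrr" → match
4. "pprpqqrpppqq" → no match
5. "qqr" → match
6. "rppqqrr" → no match
7. "q" → match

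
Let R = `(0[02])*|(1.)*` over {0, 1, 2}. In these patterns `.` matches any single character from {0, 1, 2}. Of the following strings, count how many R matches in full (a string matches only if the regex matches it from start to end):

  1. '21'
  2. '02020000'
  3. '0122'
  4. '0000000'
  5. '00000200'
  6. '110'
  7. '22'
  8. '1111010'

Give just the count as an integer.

1. '21' → no match
2. '02020000' → match
3. '0122' → no match
4. '0000000' → no match
5. '00000200' → match
6. '110' → no match
7. '22' → no match
8. '1111010' → no match
Total matched: 2

2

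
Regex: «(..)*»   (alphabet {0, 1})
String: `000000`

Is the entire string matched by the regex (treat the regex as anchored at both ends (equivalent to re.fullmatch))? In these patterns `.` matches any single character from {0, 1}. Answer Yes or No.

Yes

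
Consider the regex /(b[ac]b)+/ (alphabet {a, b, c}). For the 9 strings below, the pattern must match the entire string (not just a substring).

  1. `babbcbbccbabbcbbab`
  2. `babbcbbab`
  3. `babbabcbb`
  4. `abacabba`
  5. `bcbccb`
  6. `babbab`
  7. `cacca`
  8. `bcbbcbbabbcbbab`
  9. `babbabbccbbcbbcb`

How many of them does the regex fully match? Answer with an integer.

1 → no match
2 → match
3 → no match
4 → no match — must start with `b`
5 → no match
6 → match
7 → no match — must start with `b`
8 → match
9 → no match
Total matched: 3

3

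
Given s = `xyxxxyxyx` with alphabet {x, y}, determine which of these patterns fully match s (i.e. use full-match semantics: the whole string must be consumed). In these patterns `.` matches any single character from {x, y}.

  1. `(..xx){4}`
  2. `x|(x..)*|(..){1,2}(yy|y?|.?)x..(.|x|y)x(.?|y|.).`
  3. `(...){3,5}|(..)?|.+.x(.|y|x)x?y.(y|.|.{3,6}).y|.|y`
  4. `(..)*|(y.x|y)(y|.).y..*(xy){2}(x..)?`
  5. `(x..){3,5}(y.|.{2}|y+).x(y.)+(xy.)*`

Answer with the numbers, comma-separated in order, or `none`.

2, 3

1 → no match — must end with `xx`
2 → match
3 → match
4 → no match
5 → no match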